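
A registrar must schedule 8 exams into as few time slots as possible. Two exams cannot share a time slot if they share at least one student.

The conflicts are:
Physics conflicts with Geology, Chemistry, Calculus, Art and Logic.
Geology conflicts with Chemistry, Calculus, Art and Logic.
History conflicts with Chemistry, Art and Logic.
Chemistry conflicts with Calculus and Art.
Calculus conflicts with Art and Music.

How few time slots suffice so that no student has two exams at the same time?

5

Physics, Geology, Chemistry, Calculus, Art are mutually in conflict, so at least 5 time slots are needed.
Using 5 time slots: Physics=4, Geology=1, History=1, Chemistry=3, Calculus=2, Art=5, Music=1, Logic=2. Every pair that conflicts lands in different time slots.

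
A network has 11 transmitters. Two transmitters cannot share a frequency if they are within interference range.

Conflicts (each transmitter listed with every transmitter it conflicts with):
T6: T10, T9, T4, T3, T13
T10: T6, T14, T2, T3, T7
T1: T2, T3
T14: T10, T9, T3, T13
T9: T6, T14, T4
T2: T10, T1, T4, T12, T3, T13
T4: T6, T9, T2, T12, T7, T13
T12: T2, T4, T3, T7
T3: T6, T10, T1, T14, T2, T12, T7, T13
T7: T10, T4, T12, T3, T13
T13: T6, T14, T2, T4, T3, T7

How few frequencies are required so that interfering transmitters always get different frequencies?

T10, T14, T3 pairwise conflict, so at least 3 frequencies are needed.
Using 3 frequencies: T6=3, T10=2, T1=2, T14=3, T9=2, T2=3, T4=1, T12=2, T3=1, T7=3, T13=2. Each listed conflict is separated.

3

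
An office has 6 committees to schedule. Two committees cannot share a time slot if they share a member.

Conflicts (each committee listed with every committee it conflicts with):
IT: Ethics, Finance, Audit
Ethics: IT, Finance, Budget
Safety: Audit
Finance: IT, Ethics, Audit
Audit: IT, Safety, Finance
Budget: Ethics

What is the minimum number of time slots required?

3

IT, Finance, Audit pairwise conflict, so at least 3 time slots are needed.
3 time slots suffice: time slot 1 → {Safety, Finance, Budget}; time slot 2 → {Ethics, Audit}; time slot 3 → {IT}. No two conflicting committees share a time slot.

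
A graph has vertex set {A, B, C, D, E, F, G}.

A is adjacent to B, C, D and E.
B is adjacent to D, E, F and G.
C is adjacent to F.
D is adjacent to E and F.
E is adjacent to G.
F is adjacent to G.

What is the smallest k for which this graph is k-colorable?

4

A, B, D, E are mutually adjacent (a clique of size 4), so at least 4 colors are needed.
4 colors suffice: color red → {B, C}; color blue → {D, G}; color green → {E, F}; color yellow → {A}. Each edge has distinct colors on its endpoints.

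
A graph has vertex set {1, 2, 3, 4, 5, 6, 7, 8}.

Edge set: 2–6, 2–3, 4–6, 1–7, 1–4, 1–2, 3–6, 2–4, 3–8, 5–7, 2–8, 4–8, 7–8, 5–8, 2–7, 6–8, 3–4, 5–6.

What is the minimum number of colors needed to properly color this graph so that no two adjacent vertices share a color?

2, 3, 4, 6, 8 form a clique, so at least 5 colors are needed.
A valid assignment using 5 colors: 1=blue, 2=red, 3=purple, 4=yellow, 5=red, 6=green, 7=green, 8=blue. No two adjacent vertices share a color.

5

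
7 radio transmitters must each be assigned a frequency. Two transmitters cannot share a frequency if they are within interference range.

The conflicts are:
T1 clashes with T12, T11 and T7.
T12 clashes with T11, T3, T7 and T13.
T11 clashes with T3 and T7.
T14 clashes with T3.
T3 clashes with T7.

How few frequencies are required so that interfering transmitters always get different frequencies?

T12, T11, T3, T7 are mutually in conflict, so at least 4 frequencies are needed.
4 frequencies suffice: frequency 1 → {T12, T14}; frequency 2 → {T1, T3, T13}; frequency 3 → {T11}; frequency 4 → {T7}. No two conflicting transmitters share a frequency.

4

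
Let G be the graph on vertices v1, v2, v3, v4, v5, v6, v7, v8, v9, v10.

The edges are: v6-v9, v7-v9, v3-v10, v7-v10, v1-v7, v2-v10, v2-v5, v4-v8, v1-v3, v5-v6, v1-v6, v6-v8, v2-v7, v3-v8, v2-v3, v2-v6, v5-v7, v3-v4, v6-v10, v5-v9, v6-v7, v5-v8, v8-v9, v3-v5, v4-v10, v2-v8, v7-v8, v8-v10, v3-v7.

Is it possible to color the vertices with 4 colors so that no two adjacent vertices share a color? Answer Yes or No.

v5, v6, v7, v8, v9 form a clique, so at least 5 colors are needed.
So 4 colors are not enough.

No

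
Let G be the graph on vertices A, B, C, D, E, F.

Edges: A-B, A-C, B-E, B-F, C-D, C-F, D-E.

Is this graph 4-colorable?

Yes

The chromatic number is 3. The cycle E-D-C-A-B-E has odd length 5, so it cannot be 2-colored; at least 3 colors are needed.
3 colors suffice: color 1 → {B, C}; color 2 → {A, D, F}; color 3 → {E}.
Since 4 ≥ 3, a proper 4-coloring certainly exists.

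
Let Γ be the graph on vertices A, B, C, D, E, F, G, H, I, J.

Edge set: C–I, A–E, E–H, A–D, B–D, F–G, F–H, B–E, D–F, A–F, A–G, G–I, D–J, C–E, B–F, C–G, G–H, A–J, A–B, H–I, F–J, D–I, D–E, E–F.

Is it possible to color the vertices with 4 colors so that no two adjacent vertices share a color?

A, B, D, E, F form a clique, so at least 5 colors are needed.
So 4 colors are not enough.

No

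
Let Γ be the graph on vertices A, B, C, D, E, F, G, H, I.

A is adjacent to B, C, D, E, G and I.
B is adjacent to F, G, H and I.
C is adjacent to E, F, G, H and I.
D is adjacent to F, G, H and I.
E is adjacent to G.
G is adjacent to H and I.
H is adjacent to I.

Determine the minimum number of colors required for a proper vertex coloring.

4

A, B, G, I are mutually adjacent (a clique of size 4), so at least 4 colors are needed.
4 colors suffice: color 1 → {F, G}; color 2 → {A, H}; color 3 → {E, I}; color 4 → {B, C, D}. No two adjacent vertices share a color.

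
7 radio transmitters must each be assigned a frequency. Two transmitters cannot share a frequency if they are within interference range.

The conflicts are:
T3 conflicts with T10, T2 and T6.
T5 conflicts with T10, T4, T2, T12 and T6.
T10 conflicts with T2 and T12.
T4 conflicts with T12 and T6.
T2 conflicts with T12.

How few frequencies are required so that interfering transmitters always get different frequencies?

T5, T10, T2, T12 are mutually in conflict, so at least 4 frequencies are needed.
4 frequencies suffice: frequency 1 → {T3, T5}; frequency 2 → {T2, T6}; frequency 3 → {T10, T4}; frequency 4 → {T12}. Every pair that conflicts lands in different frequencies.

4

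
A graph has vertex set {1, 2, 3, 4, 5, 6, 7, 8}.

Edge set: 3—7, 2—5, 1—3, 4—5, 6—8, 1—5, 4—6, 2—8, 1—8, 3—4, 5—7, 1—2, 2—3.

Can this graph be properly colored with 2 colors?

1, 2, 5 form a triangle, so at least 3 colors are needed.
So 2 colors are not enough.

No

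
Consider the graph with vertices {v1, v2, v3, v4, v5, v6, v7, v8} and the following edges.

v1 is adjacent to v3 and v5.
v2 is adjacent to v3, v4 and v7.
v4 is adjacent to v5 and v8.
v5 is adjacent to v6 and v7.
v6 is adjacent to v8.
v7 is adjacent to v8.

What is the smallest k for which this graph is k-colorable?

3

The cycle v3-v2-v7-v5-v1-v3 has odd length 5, so it cannot be 2-colored; at least 3 colors are needed.
3 colors suffice: v1=2, v2=1, v3=3, v4=2, v5=1, v6=2, v7=2, v8=1. Every edge joins two different colors.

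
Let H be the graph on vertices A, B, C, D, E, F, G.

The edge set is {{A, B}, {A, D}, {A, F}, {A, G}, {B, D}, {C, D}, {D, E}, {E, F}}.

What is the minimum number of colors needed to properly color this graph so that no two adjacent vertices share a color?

A, B, D are pairwise adjacent, so at least 3 colors are needed.
3 colors suffice: A=1, B=3, C=1, D=2, E=1, F=2, G=2. No two adjacent vertices share a color.

3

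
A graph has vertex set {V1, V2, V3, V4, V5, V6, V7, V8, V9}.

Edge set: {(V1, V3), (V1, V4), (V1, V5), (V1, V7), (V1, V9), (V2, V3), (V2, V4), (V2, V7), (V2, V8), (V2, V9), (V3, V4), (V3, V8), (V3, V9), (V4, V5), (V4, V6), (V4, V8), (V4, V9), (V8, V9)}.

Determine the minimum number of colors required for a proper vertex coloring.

5

V2, V3, V4, V8, V9 form a clique, so at least 5 colors are needed.
5 colors suffice: color R → {V4, V7}; color B → {V1, V2, V6}; color G → {V5, V9}; color Y → {V3}; color P → {V8}. Each edge has distinct colors on its endpoints.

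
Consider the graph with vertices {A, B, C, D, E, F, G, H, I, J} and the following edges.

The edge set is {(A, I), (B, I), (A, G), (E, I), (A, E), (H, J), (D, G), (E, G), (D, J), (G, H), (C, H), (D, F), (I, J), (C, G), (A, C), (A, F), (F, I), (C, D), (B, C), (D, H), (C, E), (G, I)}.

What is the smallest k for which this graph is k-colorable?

4

A, E, G, I form a clique, so at least 4 colors are needed.
4 colors suffice: A=3, B=2, C=1, D=3, E=4, F=2, G=2, H=4, I=1, J=2. No two adjacent vertices share a color.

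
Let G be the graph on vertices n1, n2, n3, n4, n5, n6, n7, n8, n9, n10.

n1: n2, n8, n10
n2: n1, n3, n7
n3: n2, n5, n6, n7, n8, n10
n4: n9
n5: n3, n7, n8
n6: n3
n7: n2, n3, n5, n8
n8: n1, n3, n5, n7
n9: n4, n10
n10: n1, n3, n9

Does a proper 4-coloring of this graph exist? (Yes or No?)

The chromatic number is 4. n3, n5, n7, n8 are mutually adjacent (a clique of size 4), so at least 4 colors are needed.
4 colors suffice: color 1 → {n1, n3, n9}; color 2 → {n4, n6, n7, n10}; color 3 → {n2, n8}; color 4 → {n5}.
That is already a proper 4-coloring.

Yes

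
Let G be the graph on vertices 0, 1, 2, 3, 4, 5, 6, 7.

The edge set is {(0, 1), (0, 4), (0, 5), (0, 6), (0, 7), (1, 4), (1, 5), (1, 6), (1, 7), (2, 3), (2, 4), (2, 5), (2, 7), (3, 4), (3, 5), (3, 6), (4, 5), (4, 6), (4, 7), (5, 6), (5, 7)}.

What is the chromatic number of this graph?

0, 1, 4, 5, 7 are pairwise adjacent (a clique of size 5), so at least 5 colors are needed.
5 colors suffice: color red → {5}; color blue → {4}; color green → {0, 3}; color yellow → {1, 2}; color purple → {6, 7}. No two adjacent vertices share a color.

5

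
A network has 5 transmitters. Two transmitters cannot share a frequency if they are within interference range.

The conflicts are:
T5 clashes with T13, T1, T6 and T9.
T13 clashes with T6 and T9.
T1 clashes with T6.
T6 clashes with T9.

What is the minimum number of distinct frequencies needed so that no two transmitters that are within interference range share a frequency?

4

T5, T13, T6, T9 are mutually in conflict, so at least 4 frequencies are needed.
4 frequencies suffice: frequency 1 → {T5}; frequency 2 → {T6}; frequency 3 → {T13, T1}; frequency 4 → {T9}. Each listed conflict is separated.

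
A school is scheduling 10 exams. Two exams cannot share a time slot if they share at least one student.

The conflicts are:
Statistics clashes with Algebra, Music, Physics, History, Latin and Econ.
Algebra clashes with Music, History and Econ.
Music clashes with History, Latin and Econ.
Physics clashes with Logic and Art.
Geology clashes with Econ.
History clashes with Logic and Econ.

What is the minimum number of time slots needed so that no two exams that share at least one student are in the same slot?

5

Statistics, Algebra, Music, History, Econ all conflict with each other, so at least 5 time slots are needed.
5 time slots suffice: time slot 1 → {Statistics, Geology, Logic, Art}; time slot 2 → {Physics, Latin, Econ}; time slot 3 → {Music}; time slot 4 → {History}; time slot 5 → {Algebra}. Each listed conflict is separated.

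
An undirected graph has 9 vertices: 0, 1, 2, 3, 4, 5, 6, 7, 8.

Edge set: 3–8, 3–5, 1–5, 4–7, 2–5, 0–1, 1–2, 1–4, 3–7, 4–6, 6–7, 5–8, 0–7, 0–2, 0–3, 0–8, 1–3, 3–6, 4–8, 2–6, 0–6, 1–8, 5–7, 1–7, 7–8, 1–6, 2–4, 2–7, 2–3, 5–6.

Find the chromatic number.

1, 2, 3, 5, 6, 7 form a clique, so at least 6 colors are needed.
6 colors suffice: color red → {1}; color blue → {7}; color green → {3, 4}; color yellow → {6, 8}; color purple → {2}; color orange → {0, 5}. Each edge has distinct colors on its endpoints.

6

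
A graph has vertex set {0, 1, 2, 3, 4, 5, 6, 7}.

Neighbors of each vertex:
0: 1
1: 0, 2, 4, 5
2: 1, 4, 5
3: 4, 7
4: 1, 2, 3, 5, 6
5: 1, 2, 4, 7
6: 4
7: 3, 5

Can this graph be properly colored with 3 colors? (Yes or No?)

1, 2, 4, 5 are pairwise adjacent (a clique of size 4), so at least 4 colors are needed.
So 3 colors are not enough.

No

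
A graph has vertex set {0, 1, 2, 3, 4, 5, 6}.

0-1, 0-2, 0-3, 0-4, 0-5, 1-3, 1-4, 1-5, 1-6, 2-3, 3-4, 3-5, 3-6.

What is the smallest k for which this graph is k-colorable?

0, 1, 3, 4 are mutually adjacent (a clique of size 4), so at least 4 colors are needed.
4 colors suffice: color red → {3}; color blue → {0, 6}; color green → {1, 2}; color yellow → {4, 5}. No two adjacent vertices share a color.

4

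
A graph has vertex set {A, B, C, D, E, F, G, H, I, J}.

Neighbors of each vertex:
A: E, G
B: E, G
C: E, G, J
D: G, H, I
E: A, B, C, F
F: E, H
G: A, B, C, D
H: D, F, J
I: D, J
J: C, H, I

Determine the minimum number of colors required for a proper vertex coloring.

3

The cycle J-C-G-D-H-J has odd length 5, so it cannot be 2-colored; at least 3 colors are needed.
A valid assignment using 3 colors: A=2, B=2, C=3, D=2, E=1, F=2, G=1, H=1, I=1, J=2. Each edge has distinct colors on its endpoints.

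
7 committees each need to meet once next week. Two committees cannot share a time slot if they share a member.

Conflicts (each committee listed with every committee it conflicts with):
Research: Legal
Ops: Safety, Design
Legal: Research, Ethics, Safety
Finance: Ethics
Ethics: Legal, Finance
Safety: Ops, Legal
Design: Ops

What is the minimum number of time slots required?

2

Research and Legal conflict, so at least 2 time slots are needed.
2 time slots suffice: Research=2, Ops=1, Legal=1, Finance=1, Ethics=2, Safety=2, Design=2. No two conflicting committees share a time slot.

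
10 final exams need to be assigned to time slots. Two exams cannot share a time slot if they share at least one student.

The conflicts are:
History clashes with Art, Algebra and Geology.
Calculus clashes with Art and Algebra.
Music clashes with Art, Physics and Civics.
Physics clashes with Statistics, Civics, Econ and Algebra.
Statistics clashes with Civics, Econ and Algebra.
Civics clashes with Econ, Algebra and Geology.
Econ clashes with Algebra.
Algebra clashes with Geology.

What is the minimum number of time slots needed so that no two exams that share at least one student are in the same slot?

Physics, Statistics, Civics, Econ, Algebra pairwise conflict, so at least 5 time slots are needed.
5 time slots suffice: time slot 1 → {Art, Algebra}; time slot 2 → {History, Calculus, Civics}; time slot 3 → {Physics, Geology}; time slot 4 → {Music, Econ}; time slot 5 → {Statistics}. Each listed conflict is separated.

5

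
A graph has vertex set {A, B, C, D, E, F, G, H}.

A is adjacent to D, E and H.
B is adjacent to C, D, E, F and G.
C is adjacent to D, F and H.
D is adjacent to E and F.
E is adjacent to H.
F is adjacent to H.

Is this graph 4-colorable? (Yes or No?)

The chromatic number is 4. B, C, D, F are mutually adjacent (a clique of size 4), so at least 4 colors are needed.
4 colors suffice: color 1 → {D, G, H}; color 2 → {A, B}; color 3 → {C, E}; color 4 → {F}.
That is already a proper 4-coloring.

Yes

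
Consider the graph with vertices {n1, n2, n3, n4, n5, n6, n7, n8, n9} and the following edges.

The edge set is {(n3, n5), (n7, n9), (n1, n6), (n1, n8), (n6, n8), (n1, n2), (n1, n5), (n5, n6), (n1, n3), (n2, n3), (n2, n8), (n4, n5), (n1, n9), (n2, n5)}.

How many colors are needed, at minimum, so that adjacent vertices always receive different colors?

n1, n2, n3, n5 are pairwise adjacent (a clique of size 4), so at least 4 colors are needed.
A valid assignment using 4 colors: n1=1, n2=3, n3=4, n4=1, n5=2, n6=3, n7=1, n8=2, n9=2. Each edge has distinct colors on its endpoints.

4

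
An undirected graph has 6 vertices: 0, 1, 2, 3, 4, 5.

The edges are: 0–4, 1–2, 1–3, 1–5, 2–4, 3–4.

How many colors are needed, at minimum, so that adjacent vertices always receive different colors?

0 and 4 are adjacent, so at least 2 colors are needed.
One proper 2-coloring: 0=b, 1=a, 2=b, 3=b, 4=a, 5=b. Every edge joins two different colors.

2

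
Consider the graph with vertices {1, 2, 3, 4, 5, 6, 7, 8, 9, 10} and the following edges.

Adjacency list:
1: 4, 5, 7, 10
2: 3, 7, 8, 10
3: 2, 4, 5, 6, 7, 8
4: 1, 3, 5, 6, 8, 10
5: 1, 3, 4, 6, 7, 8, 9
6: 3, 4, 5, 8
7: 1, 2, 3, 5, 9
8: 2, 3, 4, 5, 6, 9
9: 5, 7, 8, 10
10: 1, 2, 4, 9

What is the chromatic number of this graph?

5

3, 4, 5, 6, 8 are mutually adjacent (a clique of size 5), so at least 5 colors are needed.
A valid assignment using 5 colors: 1=b, 2=e, 3=b, 4=c, 5=a, 6=e, 7=c, 8=d, 9=b, 10=a. No two adjacent vertices share a color.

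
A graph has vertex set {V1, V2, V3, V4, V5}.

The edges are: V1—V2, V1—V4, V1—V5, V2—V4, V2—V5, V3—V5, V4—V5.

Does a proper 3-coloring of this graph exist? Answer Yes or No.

V1, V2, V4, V5 are pairwise adjacent (a clique of size 4), so at least 4 colors are needed.
So 3 colors are not enough.

No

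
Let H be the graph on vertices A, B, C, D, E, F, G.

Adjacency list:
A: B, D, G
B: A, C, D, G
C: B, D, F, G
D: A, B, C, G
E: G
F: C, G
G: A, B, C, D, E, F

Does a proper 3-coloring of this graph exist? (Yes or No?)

B, C, D, G are pairwise adjacent (a clique of size 4), so at least 4 colors are needed.
So 3 colors are not enough.

No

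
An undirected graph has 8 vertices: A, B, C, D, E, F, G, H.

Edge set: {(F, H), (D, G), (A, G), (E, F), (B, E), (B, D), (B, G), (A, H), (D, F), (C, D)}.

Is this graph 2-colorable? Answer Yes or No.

No

B, D, G are mutually adjacent, so at least 3 colors are needed.
So 2 colors are not enough.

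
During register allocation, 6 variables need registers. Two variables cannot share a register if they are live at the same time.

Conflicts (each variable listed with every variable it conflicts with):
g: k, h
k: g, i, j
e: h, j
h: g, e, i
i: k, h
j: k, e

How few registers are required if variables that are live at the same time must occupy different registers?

3

The cycle g-k-j-e-h-g has odd length 5, so it cannot be 2-colored; at least 3 registers are needed.
3 registers suffice: register 1 → {k, h}; register 2 → {g, i, j}; register 3 → {e}. Each listed conflict is separated.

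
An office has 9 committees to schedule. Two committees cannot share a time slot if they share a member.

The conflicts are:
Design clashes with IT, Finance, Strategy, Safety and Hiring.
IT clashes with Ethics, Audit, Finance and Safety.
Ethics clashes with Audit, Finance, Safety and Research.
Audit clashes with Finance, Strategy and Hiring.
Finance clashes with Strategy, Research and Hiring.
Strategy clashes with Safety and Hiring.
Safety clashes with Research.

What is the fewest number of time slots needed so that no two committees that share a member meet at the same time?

4

Design, Finance, Strategy, Hiring are mutually in conflict, so at least 4 time slots are needed.
4 time slots suffice: time slot 1 → {Finance, Safety}; time slot 2 → {IT, Strategy, Research}; time slot 3 → {Design, Audit}; time slot 4 → {Ethics, Hiring}. No two conflicting committees share a time slot.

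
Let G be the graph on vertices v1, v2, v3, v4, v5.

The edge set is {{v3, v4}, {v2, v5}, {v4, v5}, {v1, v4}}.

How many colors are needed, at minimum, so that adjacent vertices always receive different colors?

2

v2 and v5 are adjacent, so at least 2 colors are needed.
2 colors suffice: color 1 → {v2, v4}; color 2 → {v1, v3, v5}. Each edge has distinct colors on its endpoints.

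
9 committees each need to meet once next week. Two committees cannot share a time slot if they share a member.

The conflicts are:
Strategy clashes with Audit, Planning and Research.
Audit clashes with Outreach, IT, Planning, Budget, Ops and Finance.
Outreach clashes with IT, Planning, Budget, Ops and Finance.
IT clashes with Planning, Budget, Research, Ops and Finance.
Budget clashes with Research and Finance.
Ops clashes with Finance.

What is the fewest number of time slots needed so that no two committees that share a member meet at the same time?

Audit, Outreach, IT, Budget, Finance all conflict with each other, so at least 5 time slots are needed.
5 time slots suffice: time slot 1 → {Audit, Research}; time slot 2 → {Strategy, IT}; time slot 3 → {Outreach}; time slot 4 → {Planning, Budget, Ops}; time slot 5 → {Finance}. Every pair that conflicts lands in different time slots.

5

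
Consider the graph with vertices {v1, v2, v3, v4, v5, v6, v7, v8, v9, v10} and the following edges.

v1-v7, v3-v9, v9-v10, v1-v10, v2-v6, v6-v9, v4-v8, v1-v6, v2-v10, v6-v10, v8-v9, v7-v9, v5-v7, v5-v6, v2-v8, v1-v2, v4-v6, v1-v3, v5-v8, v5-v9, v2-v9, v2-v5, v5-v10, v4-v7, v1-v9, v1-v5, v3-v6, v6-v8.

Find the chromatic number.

6

v1, v2, v5, v6, v9, v10 form a clique, so at least 6 colors are needed.
A valid assignment using 6 colors: v1=4, v2=5, v3=3, v4=2, v5=3, v6=1, v7=1, v8=4, v9=2, v10=6. No two adjacent vertices share a color.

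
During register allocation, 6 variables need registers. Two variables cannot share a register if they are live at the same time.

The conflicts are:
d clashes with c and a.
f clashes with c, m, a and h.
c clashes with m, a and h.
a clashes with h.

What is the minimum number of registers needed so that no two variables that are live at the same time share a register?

f, c, a, h all conflict with each other, so at least 4 registers are needed.
4 registers suffice: register 1 → {c}; register 2 → {d, f}; register 3 → {m, a}; register 4 → {h}. Every pair that conflicts lands in different registers.

4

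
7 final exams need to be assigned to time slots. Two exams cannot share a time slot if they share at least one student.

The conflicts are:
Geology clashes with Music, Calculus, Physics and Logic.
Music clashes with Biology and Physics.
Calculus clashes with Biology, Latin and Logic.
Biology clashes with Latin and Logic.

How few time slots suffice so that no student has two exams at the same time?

3

Geology, Music, Physics pairwise conflict, so at least 3 time slots are needed.
3 time slots suffice: time slot 1 → {Music, Calculus}; time slot 2 → {Geology, Biology}; time slot 3 → {Physics, Latin, Logic}. No two conflicting exams share a time slot.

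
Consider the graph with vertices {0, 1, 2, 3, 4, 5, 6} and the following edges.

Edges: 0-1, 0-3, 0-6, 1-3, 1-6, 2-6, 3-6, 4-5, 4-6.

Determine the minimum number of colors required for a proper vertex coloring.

0, 1, 3, 6 are mutually adjacent (a clique of size 4), so at least 4 colors are needed.
One proper 4-coloring: 0=c, 1=b, 2=b, 3=d, 4=b, 5=a, 6=a. Every edge joins two different colors.

4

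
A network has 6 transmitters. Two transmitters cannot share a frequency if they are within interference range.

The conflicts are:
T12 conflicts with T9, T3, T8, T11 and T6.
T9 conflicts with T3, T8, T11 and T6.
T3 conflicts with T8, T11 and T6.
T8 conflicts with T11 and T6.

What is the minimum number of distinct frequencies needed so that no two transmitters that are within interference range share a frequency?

5

T12, T9, T3, T8, T6 all conflict with each other, so at least 5 frequencies are needed.
5 frequencies suffice: frequency 1 → {T9}; frequency 2 → {T8}; frequency 3 → {T12}; frequency 4 → {T3}; frequency 5 → {T11, T6}. No two conflicting transmitters share a frequency.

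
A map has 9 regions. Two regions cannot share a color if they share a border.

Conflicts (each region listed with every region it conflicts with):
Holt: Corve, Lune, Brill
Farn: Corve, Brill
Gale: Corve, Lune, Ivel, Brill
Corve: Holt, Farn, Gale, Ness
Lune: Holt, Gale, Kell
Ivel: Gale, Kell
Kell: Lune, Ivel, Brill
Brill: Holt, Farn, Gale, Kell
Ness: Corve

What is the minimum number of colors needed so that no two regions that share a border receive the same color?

2

Gale and Brill conflict, so at least 2 colors are needed.
2 colors suffice: Holt=2, Farn=2, Gale=2, Corve=1, Lune=1, Ivel=1, Kell=2, Brill=1, Ness=2. Every pair that conflicts lands in different colors.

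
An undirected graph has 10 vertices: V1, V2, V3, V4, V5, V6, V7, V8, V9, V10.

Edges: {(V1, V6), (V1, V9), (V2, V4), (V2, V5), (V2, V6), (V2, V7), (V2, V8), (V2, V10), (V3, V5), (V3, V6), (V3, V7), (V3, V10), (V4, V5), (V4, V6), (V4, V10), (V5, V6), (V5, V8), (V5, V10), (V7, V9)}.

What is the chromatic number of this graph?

4

V2, V4, V5, V10 are mutually adjacent (a clique of size 4), so at least 4 colors are needed.
4 colors suffice: color 1 → {V2, V3, V9}; color 2 → {V1, V5, V7}; color 3 → {V6, V8, V10}; color 4 → {V4}. Each edge has distinct colors on its endpoints.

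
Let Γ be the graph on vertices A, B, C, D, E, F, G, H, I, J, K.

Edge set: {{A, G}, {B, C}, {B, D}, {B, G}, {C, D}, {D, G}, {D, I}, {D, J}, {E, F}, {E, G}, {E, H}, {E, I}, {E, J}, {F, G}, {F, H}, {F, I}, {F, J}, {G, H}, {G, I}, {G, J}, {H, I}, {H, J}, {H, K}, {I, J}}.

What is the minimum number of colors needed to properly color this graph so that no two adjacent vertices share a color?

E, F, G, H, I, J are mutually adjacent (a clique of size 6), so at least 6 colors are needed.
A valid assignment using 6 colors: A=2, B=2, C=1, D=4, E=5, F=6, G=1, H=4, I=3, J=2, K=1. No two adjacent vertices share a color.

6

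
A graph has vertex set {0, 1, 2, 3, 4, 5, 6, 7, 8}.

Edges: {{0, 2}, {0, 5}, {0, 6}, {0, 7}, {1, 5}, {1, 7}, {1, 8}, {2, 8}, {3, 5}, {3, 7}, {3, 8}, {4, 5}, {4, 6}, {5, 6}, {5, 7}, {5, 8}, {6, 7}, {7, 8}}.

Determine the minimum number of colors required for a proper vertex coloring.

4

0, 5, 6, 7 are mutually adjacent (a clique of size 4), so at least 4 colors are needed.
A valid assignment using 4 colors: 0=d, 1=d, 2=a, 3=d, 4=b, 5=a, 6=c, 7=b, 8=c. No two adjacent vertices share a color.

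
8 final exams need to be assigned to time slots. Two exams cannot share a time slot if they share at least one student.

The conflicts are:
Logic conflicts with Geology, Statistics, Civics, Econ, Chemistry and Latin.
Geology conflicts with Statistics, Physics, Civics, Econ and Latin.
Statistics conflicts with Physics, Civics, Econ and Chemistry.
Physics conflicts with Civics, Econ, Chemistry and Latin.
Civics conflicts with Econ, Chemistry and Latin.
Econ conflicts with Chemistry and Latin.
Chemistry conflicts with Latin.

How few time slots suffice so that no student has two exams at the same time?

Logic, Geology, Statistics, Civics, Econ are mutually in conflict, so at least 5 time slots are needed.
5 time slots suffice: time slot 1 → {Civics}; time slot 2 → {Econ}; time slot 3 → {Geology, Chemistry}; time slot 4 → {Statistics, Latin}; time slot 5 → {Logic, Physics}. Each listed conflict is separated.

5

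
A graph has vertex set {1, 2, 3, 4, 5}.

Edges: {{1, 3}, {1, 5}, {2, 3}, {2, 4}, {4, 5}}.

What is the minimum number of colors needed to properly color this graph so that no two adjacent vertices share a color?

3

The cycle 2-3-1-5-4-2 has odd length 5, so it cannot be 2-colored; at least 3 colors are needed.
A valid assignment using 3 colors: 1=red, 2=green, 3=blue, 4=red, 5=blue. Each edge has distinct colors on its endpoints.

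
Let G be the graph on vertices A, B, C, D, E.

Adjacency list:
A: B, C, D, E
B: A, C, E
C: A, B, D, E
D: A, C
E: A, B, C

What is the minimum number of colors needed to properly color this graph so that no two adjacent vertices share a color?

A, B, C, E are pairwise adjacent (a clique of size 4), so at least 4 colors are needed.
4 colors suffice: A=1, B=3, C=2, D=3, E=4. No two adjacent vertices share a color.

4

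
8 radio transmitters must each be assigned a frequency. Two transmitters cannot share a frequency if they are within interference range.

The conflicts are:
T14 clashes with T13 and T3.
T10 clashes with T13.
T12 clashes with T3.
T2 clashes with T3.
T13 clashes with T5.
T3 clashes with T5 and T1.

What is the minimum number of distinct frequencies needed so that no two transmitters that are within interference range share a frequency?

T13 and T5 conflict, so at least 2 frequencies are needed.
Using 2 frequencies: T14=2, T10=2, T12=2, T2=2, T13=1, T3=1, T5=2, T1=2. Every pair that conflicts lands in different frequencies.

2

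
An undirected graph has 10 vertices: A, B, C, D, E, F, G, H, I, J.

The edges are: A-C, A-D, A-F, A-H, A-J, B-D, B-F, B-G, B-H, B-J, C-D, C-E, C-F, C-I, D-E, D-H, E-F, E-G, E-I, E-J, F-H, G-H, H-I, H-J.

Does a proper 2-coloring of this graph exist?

No

B, D, H are mutually adjacent, so at least 3 colors are needed.
So 2 colors are not enough.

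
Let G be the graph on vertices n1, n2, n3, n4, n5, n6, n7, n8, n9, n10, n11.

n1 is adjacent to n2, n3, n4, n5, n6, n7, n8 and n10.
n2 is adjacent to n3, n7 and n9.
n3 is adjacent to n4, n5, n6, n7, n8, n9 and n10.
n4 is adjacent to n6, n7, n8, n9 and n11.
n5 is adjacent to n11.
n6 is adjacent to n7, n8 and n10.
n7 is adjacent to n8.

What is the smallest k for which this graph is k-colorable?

n1, n3, n4, n6, n7, n8 are pairwise adjacent (a clique of size 6), so at least 6 colors are needed.
A valid assignment using 6 colors: n1=2, n2=3, n3=1, n4=3, n5=3, n6=5, n7=4, n8=6, n9=2, n10=3, n11=1. No two adjacent vertices share a color.

6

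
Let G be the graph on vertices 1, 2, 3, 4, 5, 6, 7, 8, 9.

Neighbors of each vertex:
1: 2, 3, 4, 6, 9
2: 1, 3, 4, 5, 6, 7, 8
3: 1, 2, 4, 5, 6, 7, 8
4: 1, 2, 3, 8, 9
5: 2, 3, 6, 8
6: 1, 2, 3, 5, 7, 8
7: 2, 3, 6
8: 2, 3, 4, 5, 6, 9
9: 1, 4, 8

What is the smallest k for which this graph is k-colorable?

5

2, 3, 5, 6, 8 are mutually adjacent (a clique of size 5), so at least 5 colors are needed.
5 colors suffice: color red → {2, 9}; color blue → {3}; color green → {4, 6}; color yellow → {1, 7, 8}; color purple → {5}. Every edge joins two different colors.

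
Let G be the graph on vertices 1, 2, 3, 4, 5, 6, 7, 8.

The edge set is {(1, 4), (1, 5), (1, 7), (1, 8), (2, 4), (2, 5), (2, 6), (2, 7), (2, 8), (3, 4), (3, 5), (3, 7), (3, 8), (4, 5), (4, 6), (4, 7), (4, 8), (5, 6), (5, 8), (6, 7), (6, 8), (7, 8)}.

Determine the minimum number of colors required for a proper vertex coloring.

5

2, 4, 6, 7, 8 form a clique, so at least 5 colors are needed.
5 colors suffice: color red → {4}; color blue → {8}; color green → {5, 7}; color yellow → {1, 3, 6}; color purple → {2}. Every edge joins two different colors.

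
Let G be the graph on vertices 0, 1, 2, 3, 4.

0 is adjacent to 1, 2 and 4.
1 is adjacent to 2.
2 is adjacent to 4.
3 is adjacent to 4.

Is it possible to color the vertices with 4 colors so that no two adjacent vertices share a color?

Yes

The chromatic number is 3. 0, 1, 2 form a triangle, so at least 3 colors are needed.
A valid assignment using 3 colors: 0=blue, 1=red, 2=green, 3=blue, 4=red.
Since 4 ≥ 3, a proper 4-coloring certainly exists.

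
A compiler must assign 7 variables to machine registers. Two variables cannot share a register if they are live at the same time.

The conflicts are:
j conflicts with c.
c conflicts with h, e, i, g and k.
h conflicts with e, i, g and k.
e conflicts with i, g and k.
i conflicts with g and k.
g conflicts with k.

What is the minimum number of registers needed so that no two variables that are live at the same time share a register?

c, h, e, i, g, k all conflict with each other, so at least 6 registers are needed.
6 registers suffice: register 1 → {c}; register 2 → {j, k}; register 3 → {g}; register 4 → {i}; register 5 → {h}; register 6 → {e}. Each listed conflict is separated.

6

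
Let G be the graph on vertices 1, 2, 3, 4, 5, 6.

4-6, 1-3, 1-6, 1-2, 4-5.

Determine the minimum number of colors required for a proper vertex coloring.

1 and 3 are adjacent, so at least 2 colors are needed.
A valid assignment using 2 colors: 1=red, 2=blue, 3=blue, 4=red, 5=blue, 6=blue. Each edge has distinct colors on its endpoints.

2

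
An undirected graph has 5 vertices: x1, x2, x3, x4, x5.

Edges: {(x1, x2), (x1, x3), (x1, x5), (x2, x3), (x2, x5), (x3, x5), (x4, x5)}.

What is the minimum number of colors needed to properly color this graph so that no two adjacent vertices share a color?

x1, x2, x3, x5 are pairwise adjacent (a clique of size 4), so at least 4 colors are needed.
4 colors suffice: x1=blue, x2=yellow, x3=green, x4=blue, x5=red. Each edge has distinct colors on its endpoints.

4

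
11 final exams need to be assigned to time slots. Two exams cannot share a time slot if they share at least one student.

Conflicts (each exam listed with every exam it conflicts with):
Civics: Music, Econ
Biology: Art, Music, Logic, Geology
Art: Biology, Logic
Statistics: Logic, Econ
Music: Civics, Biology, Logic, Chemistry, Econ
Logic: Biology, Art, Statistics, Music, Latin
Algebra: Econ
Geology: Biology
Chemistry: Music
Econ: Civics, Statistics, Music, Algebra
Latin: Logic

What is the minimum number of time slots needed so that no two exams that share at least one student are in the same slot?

Civics, Music, Econ all conflict with each other, so at least 3 time slots are needed.
3 time slots suffice: time slot 1 → {Logic, Geology, Chemistry, Econ}; time slot 2 → {Art, Statistics, Music, Algebra, Latin}; time slot 3 → {Civics, Biology}. Each listed conflict is separated.

3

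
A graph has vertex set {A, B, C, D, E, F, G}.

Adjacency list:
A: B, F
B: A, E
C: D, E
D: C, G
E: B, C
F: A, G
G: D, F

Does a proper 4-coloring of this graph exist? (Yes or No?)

The chromatic number is 3. The cycle G-F-A-B-E-C-D-G has odd length 7, so it cannot be 2-colored; at least 3 colors are needed.
One proper 3-coloring: A=2, B=1, C=2, D=1, E=3, F=1, G=2.
Since 4 ≥ 3, a proper 4-coloring certainly exists.

Yes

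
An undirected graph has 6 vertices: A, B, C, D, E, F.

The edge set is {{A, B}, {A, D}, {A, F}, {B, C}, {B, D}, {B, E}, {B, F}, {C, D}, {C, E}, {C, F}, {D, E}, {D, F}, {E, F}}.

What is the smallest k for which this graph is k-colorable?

B, C, D, E, F form a clique, so at least 5 colors are needed.
5 colors suffice: color 1 → {D}; color 2 → {F}; color 3 → {B}; color 4 → {A, E}; color 5 → {C}. Each edge has distinct colors on its endpoints.

5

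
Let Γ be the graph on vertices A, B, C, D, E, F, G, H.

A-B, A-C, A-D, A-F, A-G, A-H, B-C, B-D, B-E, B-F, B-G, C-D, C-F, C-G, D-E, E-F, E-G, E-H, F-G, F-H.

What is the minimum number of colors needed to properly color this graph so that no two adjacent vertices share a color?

A, B, C, F, G are mutually adjacent (a clique of size 5), so at least 5 colors are needed.
5 colors suffice: A=red, B=green, C=purple, D=blue, E=red, F=blue, G=yellow, H=green. Each edge has distinct colors on its endpoints.

5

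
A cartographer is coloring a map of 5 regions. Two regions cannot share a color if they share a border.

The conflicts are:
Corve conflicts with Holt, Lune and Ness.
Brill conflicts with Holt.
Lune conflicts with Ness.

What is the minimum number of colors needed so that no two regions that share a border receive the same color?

3

Corve, Lune, Ness pairwise conflict, so at least 3 colors are needed.
One proper 3-coloring: Corve=1, Brill=1, Holt=2, Lune=3, Ness=2. Every pair that conflicts lands in different colors.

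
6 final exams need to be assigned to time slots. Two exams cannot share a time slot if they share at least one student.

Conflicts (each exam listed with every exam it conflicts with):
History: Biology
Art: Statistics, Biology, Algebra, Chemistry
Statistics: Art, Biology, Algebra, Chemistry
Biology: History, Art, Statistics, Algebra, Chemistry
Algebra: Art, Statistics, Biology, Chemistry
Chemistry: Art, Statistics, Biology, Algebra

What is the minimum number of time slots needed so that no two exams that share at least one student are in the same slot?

5

Art, Statistics, Biology, Algebra, Chemistry are mutually in conflict, so at least 5 time slots are needed.
A valid assignment using 5 time slots: History=2, Art=5, Statistics=4, Biology=1, Algebra=3, Chemistry=2. Each listed conflict is separated.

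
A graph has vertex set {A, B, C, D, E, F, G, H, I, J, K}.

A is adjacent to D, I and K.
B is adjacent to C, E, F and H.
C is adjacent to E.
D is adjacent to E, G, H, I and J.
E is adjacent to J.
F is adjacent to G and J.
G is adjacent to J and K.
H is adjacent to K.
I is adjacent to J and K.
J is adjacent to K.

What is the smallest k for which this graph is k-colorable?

3

I, J, K form a triangle, so at least 3 colors are needed.
3 colors suffice: A=1, B=1, C=2, D=2, E=3, F=2, G=3, H=3, I=3, J=1, K=2. Every edge joins two different colors.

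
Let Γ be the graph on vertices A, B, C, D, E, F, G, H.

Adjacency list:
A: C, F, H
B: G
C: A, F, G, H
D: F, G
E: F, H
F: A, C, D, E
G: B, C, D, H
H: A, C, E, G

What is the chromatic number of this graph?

C, G, H form a triangle, so at least 3 colors are needed.
3 colors suffice: color 1 → {B, F, H}; color 2 → {A, E, G}; color 3 → {C, D}. Every edge joins two different colors.

3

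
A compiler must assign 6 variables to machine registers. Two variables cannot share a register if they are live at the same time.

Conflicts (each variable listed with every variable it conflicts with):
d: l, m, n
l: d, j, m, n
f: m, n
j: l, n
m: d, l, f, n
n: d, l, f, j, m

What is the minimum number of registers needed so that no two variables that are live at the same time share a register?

d, l, m, n all conflict with each other, so at least 4 registers are needed.
4 registers suffice: register 1 → {n}; register 2 → {l, f}; register 3 → {j, m}; register 4 → {d}. Every pair that conflicts lands in different registers.

4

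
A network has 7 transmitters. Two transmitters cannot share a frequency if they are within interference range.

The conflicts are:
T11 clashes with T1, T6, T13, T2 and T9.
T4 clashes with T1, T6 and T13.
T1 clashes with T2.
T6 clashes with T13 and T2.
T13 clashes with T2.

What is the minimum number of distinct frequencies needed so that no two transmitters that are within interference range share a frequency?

4

T11, T6, T13, T2 all conflict with each other, so at least 4 frequencies are needed.
4 frequencies suffice: T11=1, T4=1, T1=2, T6=2, T13=4, T2=3, T9=2. Each listed conflict is separated.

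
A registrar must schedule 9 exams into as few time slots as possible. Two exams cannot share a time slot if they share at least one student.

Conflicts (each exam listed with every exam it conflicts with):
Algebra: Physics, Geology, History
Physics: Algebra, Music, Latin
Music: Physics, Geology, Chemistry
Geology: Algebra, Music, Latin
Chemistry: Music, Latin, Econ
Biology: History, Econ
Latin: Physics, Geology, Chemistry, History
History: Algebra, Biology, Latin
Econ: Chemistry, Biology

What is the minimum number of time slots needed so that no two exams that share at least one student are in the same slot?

The cycle History-Latin-Chemistry-Econ-Biology-History has odd length 5, so it cannot be 2-colored; at least 3 time slots are needed.
A valid assignment using 3 time slots: Algebra=1, Physics=2, Music=1, Geology=2, Chemistry=2, Biology=1, Latin=1, History=2, Econ=3. Every pair that conflicts lands in different time slots.

3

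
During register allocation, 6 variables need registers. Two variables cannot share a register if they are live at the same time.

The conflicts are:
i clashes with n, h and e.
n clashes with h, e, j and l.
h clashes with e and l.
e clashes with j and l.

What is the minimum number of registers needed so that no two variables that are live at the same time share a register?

4

n, h, e, l are mutually in conflict, so at least 4 registers are needed.
4 registers suffice: register 1 → {e}; register 2 → {n}; register 3 → {h, j}; register 4 → {i, l}. No two conflicting variables share a register.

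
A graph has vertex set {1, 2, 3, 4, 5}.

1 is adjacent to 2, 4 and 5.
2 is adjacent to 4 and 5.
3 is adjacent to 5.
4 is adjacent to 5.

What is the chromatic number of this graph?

1, 2, 4, 5 are pairwise adjacent (a clique of size 4), so at least 4 colors are needed.
A valid assignment using 4 colors: 1=d, 2=c, 3=b, 4=b, 5=a. Every edge joins two different colors.

4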